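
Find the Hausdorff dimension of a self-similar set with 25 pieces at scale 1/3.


For a self-similar set with N copies scaled by 1/r:
dim_H = log(N)/log(r) = log(25)/log(3)
= 3.218876/1.098612
= 2.929947


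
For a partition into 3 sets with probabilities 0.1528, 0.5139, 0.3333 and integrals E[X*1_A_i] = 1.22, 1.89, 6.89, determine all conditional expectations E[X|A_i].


For each cell A_i: E[X|A_i] = E[X*1_A_i] / P(A_i)
Step 1: E[X|A_1] = 1.22 / 0.1528 = 7.984293
Step 2: E[X|A_2] = 1.89 / 0.5139 = 3.677758
Step 3: E[X|A_3] = 6.89 / 0.3333 = 20.672067
Verification: E[X] = sum E[X*1_A_i] = 1.22 + 1.89 + 6.89 = 10


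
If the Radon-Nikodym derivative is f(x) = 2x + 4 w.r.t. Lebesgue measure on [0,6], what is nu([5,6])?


nu(A) = integral_A (dnu/dmu) dmu = integral_5^6 (2x + 4) dx
Step 1: Antiderivative F(x) = (2/2)x^2 + 4x
Step 2: F(6) = (2/2)*6^2 + 4*6 = 36 + 24 = 60
Step 3: F(5) = (2/2)*5^2 + 4*5 = 25 + 20 = 45
Step 4: nu([5,6]) = F(6) - F(5) = 60 - 45 = 15


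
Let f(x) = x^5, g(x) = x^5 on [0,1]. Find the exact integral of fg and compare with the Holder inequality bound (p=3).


Step 1: Exact integral of f*g = integral(x^10, 0, 1) = 1/11
     = 0.090909
Step 2: Holder bound with p=3, q=1.5:
  ||f||_p = (integral x^15 dx)^(1/3) = (1/16)^(1/3) = 0.39685
  ||g||_q = (integral x^7.5 dx)^(1/1.5) = (1/8.5)^(1/1.5) = 0.240097
Step 3: Holder bound = ||f||_p * ||g||_q = 0.39685 * 0.240097 = 0.095283
Verification: 0.090909 <= 0.095283 (Holder holds)


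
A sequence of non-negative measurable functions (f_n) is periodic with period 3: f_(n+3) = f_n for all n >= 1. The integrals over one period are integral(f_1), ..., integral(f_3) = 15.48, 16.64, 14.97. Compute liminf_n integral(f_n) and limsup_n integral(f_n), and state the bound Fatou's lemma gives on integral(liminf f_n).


The sequence (integral(f_n)) is periodic with period 3, repeating the values 15.48, 16.64, 14.97 indefinitely.
Step 1: For a periodic sequence, every tail (a_m, a_(m+1), ...) contains all 3 period values infinitely often.
Step 2: Hence inf of every tail = min of the period values = min(15.48, 16.64, 14.97) = 14.97.
        liminf_n integral(f_n) = sup over m of (inf of tail from m) = 14.97.
Step 3: Similarly sup of every tail = max of the period values = 16.64.
        limsup_n integral(f_n) = 16.64.
Step 4: Fatou's lemma: integral(liminf_n f_n) <= liminf_n integral(f_n) = 14.97.
        So the integral of the pointwise liminf is at most 14.97.


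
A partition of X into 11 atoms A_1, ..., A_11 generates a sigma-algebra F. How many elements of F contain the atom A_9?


Each element of F is a union of some subset S of the 11 atoms.
The element contains A_9 iff A_9 is in S.
So we count subsets S of {A_1,...,A_11} with A_9 in S: choose freely among the other 10 atoms.
Count = 2^(11-1) = 2^10 = 1024.


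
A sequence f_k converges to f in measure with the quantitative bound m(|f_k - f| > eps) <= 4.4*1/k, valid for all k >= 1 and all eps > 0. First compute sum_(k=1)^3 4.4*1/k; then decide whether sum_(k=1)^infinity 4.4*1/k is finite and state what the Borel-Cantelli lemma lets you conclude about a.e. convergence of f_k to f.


Step 1: List the terms 4.4*1/k for k = 1 to 3:
  k=1: 4.4
  k=2: 2.2
  k=3: 1.466667
Step 2: Partial sum = 4.4 + 2.2 + 1.466667
     = 8.066667
Step 3: The full series sum_(k>=1) 4.4*1/k diverges (harmonic series, p = 1; a nonzero constant multiple of a divergent series diverges).
Step 4: The (first) Borel-Cantelli lemma requires a summable sequence of measures, so it does not apply here;
        from this bound alone no conclusion about a.e. convergence can be drawn (convergence in measure still
        gives an a.e.-convergent subsequence, but not a.e. convergence of the whole sequence).
Conclusion: series diverges; Borel-Cantelli is inconclusive about a.e. convergence of f_k.


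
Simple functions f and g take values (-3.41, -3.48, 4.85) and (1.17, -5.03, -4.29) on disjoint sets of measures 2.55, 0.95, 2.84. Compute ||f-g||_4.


Step 1: Compute differences f_i - g_i:
  -3.41 - 1.17 = -4.58
  -3.48 - -5.03 = 1.55
  4.85 - -4.29 = 9.14
Step 2: Compute |diff|^4 * measure for each set:
  |-4.58|^4 * 2.55 = 440.009357 * 2.55 = 1122.02386
  |1.55|^4 * 0.95 = 5.772006 * 0.95 = 5.483406
  |9.14|^4 * 2.84 = 6978.864768 * 2.84 = 19819.975942
Step 3: Sum = 20947.483208
Step 4: ||f-g||_4 = (20947.483208)^(1/4) = 12.03048


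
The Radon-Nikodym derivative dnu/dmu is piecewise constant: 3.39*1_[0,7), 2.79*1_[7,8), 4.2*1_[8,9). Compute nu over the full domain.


Integrate each piece of the Radon-Nikodym derivative:
Step 1: integral_0^7 3.39 dx = 3.39*(7-0) = 3.39*7 = 23.73
Step 2: integral_7^8 2.79 dx = 2.79*(8-7) = 2.79*1 = 2.79
Step 3: integral_8^9 4.2 dx = 4.2*(9-8) = 4.2*1 = 4.2
Total: 23.73 + 2.79 + 4.2 = 30.72


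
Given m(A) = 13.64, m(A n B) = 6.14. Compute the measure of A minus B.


m(A \ B) = m(A) - m(A n B)
= 13.64 - 6.14
= 7.5


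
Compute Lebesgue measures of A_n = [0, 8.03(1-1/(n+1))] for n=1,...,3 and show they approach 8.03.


By continuity of measure from below: if A_n increases to A, then m(A_n) -> m(A).
Here A = [0, 8.03], so m(A) = 8.03
Step 1: a_1 = 8.03*(1 - 1/2) = 4.015, m(A_1) = 4.015
Step 2: a_2 = 8.03*(1 - 1/3) = 5.3533, m(A_2) = 5.3533
Step 3: a_3 = 8.03*(1 - 1/4) = 6.0225, m(A_3) = 6.0225
Limit: m(A_n) -> m([0,8.03]) = 8.03


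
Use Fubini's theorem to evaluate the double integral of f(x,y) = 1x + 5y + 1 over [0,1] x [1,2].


By Fubini, integrate in x first, then y.
Step 1: Fix y, integrate over x in [0,1]:
  integral(1x + 5y + 1, x=0..1)
  = 1*(1^2 - 0^2)/2 + (5y + 1)*(1 - 0)
  = 0.5 + (5y + 1)*1
  = 0.5 + 5y + 1
  = 1.5 + 5y
Step 2: Integrate over y in [1,2]:
  integral(1.5 + 5y, y=1..2)
  = 1.5*1 + 5*(2^2 - 1^2)/2
  = 1.5 + 7.5
  = 9


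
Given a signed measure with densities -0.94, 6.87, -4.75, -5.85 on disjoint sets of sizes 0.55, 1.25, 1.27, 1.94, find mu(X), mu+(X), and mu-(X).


Step 1: Compute signed measure on each set:
  Set 1: -0.94 * 0.55 = -0.517
  Set 2: 6.87 * 1.25 = 8.5875
  Set 3: -4.75 * 1.27 = -6.0325
  Set 4: -5.85 * 1.94 = -11.349
Step 2: Total signed measure = (-0.517) + (8.5875) + (-6.0325) + (-11.349)
     = -9.311
Step 3: Positive part mu+(X) = sum of positive contributions = 8.5875
Step 4: Negative part mu-(X) = |sum of negative contributions| = 17.8985


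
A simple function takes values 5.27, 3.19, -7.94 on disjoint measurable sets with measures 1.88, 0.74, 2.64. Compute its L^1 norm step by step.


Step 1: Compute |f_i|^1 for each value:
  |5.27|^1 = 5.27
  |3.19|^1 = 3.19
  |-7.94|^1 = 7.94
Step 2: Multiply by measures and sum:
  5.27 * 1.88 = 9.9076
  3.19 * 0.74 = 2.3606
  7.94 * 2.64 = 20.9616
Sum = 9.9076 + 2.3606 + 20.9616 = 33.2298
Step 3: Take the p-th root:
||f||_1 = (33.2298)^(1/1) = 33.2298


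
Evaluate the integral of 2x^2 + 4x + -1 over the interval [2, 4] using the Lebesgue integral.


The Lebesgue integral of a Riemann-integrable function agrees with the Riemann integral.
Antiderivative F(x) = (2/3)x^3 + (4/2)x^2 + -1x
F(4) = (2/3)*4^3 + (4/2)*4^2 + -1*4
     = (2/3)*64 + (4/2)*16 + -1*4
     = 42.666667 + 32 + -4
     = 70.666667
F(2) = 11.333333
Integral = F(4) - F(2) = 70.666667 - 11.333333 = 59.333333


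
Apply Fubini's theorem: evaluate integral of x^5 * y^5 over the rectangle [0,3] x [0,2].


By Fubini's theorem, the double integral factors as a product of single integrals:
Step 1: integral_0^3 x^5 dx = [x^6/6] from 0 to 3
     = 3^6/6 = 121.5
Step 2: integral_0^2 y^5 dy = [y^6/6] from 0 to 2
     = 2^6/6 = 10.666667
Step 3: Double integral = 121.5 * 10.666667 = 1296


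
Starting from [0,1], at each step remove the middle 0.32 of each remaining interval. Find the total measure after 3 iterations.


Step 1: At each step, fraction remaining = 1 - 0.32 = 0.68
Step 2: After 3 steps, measure = (0.68)^3
Step 3: Computing the power step by step:
  After step 1: 0.68
  After step 2: 0.4624
  After step 3: 0.314432
Result = 0.314432


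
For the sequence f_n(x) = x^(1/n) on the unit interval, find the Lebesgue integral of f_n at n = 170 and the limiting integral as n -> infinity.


At n = 170: f_170(x) = x^(1/170).
Step 1: integral(x^(1/170), 0, 1) = [x^(1/170+1) / (1/170+1)] from 0 to 1
     = 1 / (1/170 + 1) = 1 / ((170+1)/170) = 170/(170+1)
     = 170/171 = 0.994152
Step 2: As n -> infinity, f_n(x) = x^(1/n) -> 1 for x in (0,1], and f_n is increasing in n.
By MCT, lim_n integral(f_n) = integral(lim_n f_n) = integral(1, 0, 1) = 1.
Step 3: Verify convergence: 170/171 = 0.994152 -> 1


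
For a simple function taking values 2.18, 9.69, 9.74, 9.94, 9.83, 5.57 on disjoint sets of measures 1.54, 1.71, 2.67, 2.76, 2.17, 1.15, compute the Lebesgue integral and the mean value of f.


Step 1: Integral = sum(value_i * measure_i)
= 2.18*1.54 + 9.69*1.71 + 9.74*2.67 + 9.94*2.76 + 9.83*2.17 + 5.57*1.15
= 3.3572 + 16.5699 + 26.0058 + 27.4344 + 21.3311 + 6.4055
= 101.1039
Step 2: Total measure of domain = 1.54 + 1.71 + 2.67 + 2.76 + 2.17 + 1.15 = 12
Step 3: Average value = 101.1039 / 12 = 8.425325


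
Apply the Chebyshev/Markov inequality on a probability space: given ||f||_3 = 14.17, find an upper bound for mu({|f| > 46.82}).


Chebyshev/Markov inequality: mu(|f| > eps) <= (||f||_p / eps)^p
Step 1: ||f||_3 / eps = 14.17 / 46.82 = 0.302648
Step 2: Raise to power p = 3:
  (0.302648)^3 = 0.027721
Step 3: Therefore mu(|f| > 46.82) <= 0.027721


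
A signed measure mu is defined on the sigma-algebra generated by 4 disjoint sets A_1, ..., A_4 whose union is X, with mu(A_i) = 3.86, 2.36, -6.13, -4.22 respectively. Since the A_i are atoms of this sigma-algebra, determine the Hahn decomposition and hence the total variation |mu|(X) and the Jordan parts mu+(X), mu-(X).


Step 1: Every measurable set is a union of atoms (the cells / points), so a Hahn decomposition is
  obtained by grouping atoms by sign: P = union of atoms with mu > 0, N = union of the remaining atoms.
  Atoms in P (indices): 1, 2;  atoms in N (indices): 3, 4
  Positive values: 3.86, 2.36
  Negative values: -6.13, -4.22
Step 2: mu+(X) = mu(P) = sum of positive atom values = 6.22
Step 3: mu-(X) = -mu(N) = sum of |negative atom values| = 10.35
Step 4: |mu|(X) = mu+(X) + mu-(X) = 6.22 + 10.35 = 16.57


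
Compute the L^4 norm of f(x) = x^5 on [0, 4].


Step 1: ||f||_4 = (integral_0^4 |x^5|^4 dx)^(1/4)
     = (integral_0^4 x^20 dx)^(1/4)
Step 2: integral_0^4 x^20 dx = [x^21/(21)] from 0 to 4 = 4^21/21
     = 4398046511104/21 = 2.094308e+11
Step 3: ||f||_4 = (2.094308e+11)^(1/4) = 676.488052


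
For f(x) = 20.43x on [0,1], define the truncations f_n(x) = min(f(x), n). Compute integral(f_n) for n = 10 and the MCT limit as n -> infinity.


f(x) = 20.43x on [0,1]; f_n(x) = min(20.43x, n). At n = 10:
Step 1: f(x) reaches 10 at x = 10/20.43 = 0.489476
Step 2: integral(f_10) = integral(20.43x, 0, 0.489476) + integral(10, 0.489476, 1)
       = 20.43*0.489476^2/2 + 10*(1 - 0.489476)
       = 2.447381 + 5.105237
       = 7.552619
Step 3: As n -> infinity, f_n increases to f, so by MCT integral(f_n) -> integral(f) = 20.43/2 = 10.215.
Convergence: integral(f_10) = 7.552619 -> 10.215 as n -> infinity


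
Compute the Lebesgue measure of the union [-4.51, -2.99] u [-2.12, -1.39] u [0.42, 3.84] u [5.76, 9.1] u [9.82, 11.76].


For pairwise disjoint intervals, m(union) = sum of lengths.
= (-2.99 - -4.51) + (-1.39 - -2.12) + (3.84 - 0.42) + (9.1 - 5.76) + (11.76 - 9.82)
= 1.52 + 0.73 + 3.42 + 3.34 + 1.94
= 10.95


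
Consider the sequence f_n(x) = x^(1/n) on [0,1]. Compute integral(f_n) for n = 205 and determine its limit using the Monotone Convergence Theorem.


At n = 205: f_205(x) = x^(1/205).
Step 1: integral(x^(1/205), 0, 1) = [x^(1/205+1) / (1/205+1)] from 0 to 1
     = 1 / (1/205 + 1) = 1 / ((205+1)/205) = 205/(205+1)
     = 205/206 = 0.995146
Step 2: As n -> infinity, f_n(x) = x^(1/n) -> 1 for x in (0,1], and f_n is increasing in n.
By MCT, lim_n integral(f_n) = integral(lim_n f_n) = integral(1, 0, 1) = 1.
Step 3: Verify convergence: 205/206 = 0.995146 -> 1


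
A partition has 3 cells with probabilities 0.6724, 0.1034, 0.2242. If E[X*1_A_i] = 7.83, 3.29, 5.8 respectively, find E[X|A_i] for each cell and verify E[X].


For each cell A_i: E[X|A_i] = E[X*1_A_i] / P(A_i)
Step 1: E[X|A_1] = 7.83 / 0.6724 = 11.644854
Step 2: E[X|A_2] = 3.29 / 0.1034 = 31.818182
Step 3: E[X|A_3] = 5.8 / 0.2242 = 25.869759
Verification: E[X] = sum E[X*1_A_i] = 7.83 + 3.29 + 5.8 = 16.92


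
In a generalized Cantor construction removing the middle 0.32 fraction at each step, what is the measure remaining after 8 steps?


Step 1: At each step, fraction remaining = 1 - 0.32 = 0.68
Step 2: After 8 steps, measure = (0.68)^8
Result = 0.045716


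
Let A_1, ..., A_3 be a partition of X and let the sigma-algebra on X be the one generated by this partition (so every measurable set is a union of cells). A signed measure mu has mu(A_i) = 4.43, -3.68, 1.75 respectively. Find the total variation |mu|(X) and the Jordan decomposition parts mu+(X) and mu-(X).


Step 1: Every measurable set is a union of atoms (the cells / points), so a Hahn decomposition is
  obtained by grouping atoms by sign: P = union of atoms with mu > 0, N = union of the remaining atoms.
  Atoms in P (indices): 1, 3;  atoms in N (indices): 2
  Positive values: 4.43, 1.75
  Negative values: -3.68
Step 2: mu+(X) = mu(P) = sum of positive atom values = 6.18
Step 3: mu-(X) = -mu(N) = sum of |negative atom values| = 3.68
Step 4: |mu|(X) = mu+(X) + mu-(X) = 6.18 + 3.68 = 9.86


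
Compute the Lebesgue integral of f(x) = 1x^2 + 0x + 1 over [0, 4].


The Lebesgue integral of a Riemann-integrable function agrees with the Riemann integral.
Antiderivative F(x) = (1/3)x^3 + (0/2)x^2 + 1x
F(4) = (1/3)*4^3 + (0/2)*4^2 + 1*4
     = (1/3)*64 + (0/2)*16 + 1*4
     = 21.333333 + 0.0 + 4
     = 25.333333
F(0) = 0.0
Integral = F(4) - F(0) = 25.333333 - 0.0 = 25.333333


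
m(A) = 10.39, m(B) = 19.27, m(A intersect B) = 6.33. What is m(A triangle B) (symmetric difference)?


m(A Delta B) = m(A) + m(B) - 2*m(A n B)
= 10.39 + 19.27 - 2*6.33
= 10.39 + 19.27 - 12.66
= 17


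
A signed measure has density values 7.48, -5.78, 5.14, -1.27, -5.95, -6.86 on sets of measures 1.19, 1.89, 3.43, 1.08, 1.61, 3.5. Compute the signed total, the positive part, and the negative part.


Step 1: Compute signed measure on each set:
  Set 1: 7.48 * 1.19 = 8.9012
  Set 2: -5.78 * 1.89 = -10.9242
  Set 3: 5.14 * 3.43 = 17.6302
  Set 4: -1.27 * 1.08 = -1.3716
  Set 5: -5.95 * 1.61 = -9.5795
  Set 6: -6.86 * 3.5 = -24.01
Step 2: Total signed measure = (8.9012) + (-10.9242) + (17.6302) + (-1.3716) + (-9.5795) + (-24.01)
     = -19.3539
Step 3: Positive part mu+(X) = sum of positive contributions = 26.5314
Step 4: Negative part mu-(X) = |sum of negative contributions| = 45.8853


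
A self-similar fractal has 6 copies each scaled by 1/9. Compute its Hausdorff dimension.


For a self-similar set with N copies scaled by 1/r:
dim_H = log(N)/log(r) = log(6)/log(9)
= 1.791759/2.197225
= 0.815465


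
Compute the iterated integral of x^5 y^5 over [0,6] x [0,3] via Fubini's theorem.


By Fubini's theorem, the double integral factors as a product of single integrals:
Step 1: integral_0^6 x^5 dx = [x^6/6] from 0 to 6
     = 6^6/6 = 7776
Step 2: integral_0^3 y^5 dy = [y^6/6] from 0 to 3
     = 3^6/6 = 121.5
Step 3: Double integral = 7776 * 121.5 = 944784


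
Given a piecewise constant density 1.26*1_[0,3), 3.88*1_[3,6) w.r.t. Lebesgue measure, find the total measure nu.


Integrate each piece of the Radon-Nikodym derivative:
Step 1: integral_0^3 1.26 dx = 1.26*(3-0) = 1.26*3 = 3.78
Step 2: integral_3^6 3.88 dx = 3.88*(6-3) = 3.88*3 = 11.64
Total: 3.78 + 11.64 = 15.42


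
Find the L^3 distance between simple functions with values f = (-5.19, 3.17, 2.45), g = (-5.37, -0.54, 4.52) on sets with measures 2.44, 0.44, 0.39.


Step 1: Compute differences f_i - g_i:
  -5.19 - -5.37 = 0.18
  3.17 - -0.54 = 3.71
  2.45 - 4.52 = -2.07
Step 2: Compute |diff|^3 * measure for each set:
  |0.18|^3 * 2.44 = 0.005832 * 2.44 = 0.01423
  |3.71|^3 * 0.44 = 51.064811 * 0.44 = 22.468517
  |-2.07|^3 * 0.39 = 8.869743 * 0.39 = 3.4592
Step 3: Sum = 25.941947
Step 4: ||f-g||_3 = (25.941947)^(1/3) = 2.96029


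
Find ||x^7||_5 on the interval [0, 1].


Step 1: ||f||_5 = (integral_0^1 |x^7|^5 dx)^(1/5)
     = (integral_0^1 x^35 dx)^(1/5)
Step 2: integral_0^1 x^35 dx = [x^36/(36)] from 0 to 1 = 1^36/36
     = 1/36 = 0.027778
Step 3: ||f||_5 = (0.027778)^(1/5) = 0.488359


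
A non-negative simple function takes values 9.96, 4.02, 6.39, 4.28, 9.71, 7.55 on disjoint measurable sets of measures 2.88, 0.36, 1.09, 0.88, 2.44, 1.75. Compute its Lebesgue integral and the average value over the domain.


Step 1: Integral = sum(value_i * measure_i)
= 9.96*2.88 + 4.02*0.36 + 6.39*1.09 + 4.28*0.88 + 9.71*2.44 + 7.55*1.75
= 28.6848 + 1.4472 + 6.9651 + 3.7664 + 23.6924 + 13.2125
= 77.7684
Step 2: Total measure of domain = 2.88 + 0.36 + 1.09 + 0.88 + 2.44 + 1.75 = 9.4
Step 3: Average value = 77.7684 / 9.4 = 8.273234


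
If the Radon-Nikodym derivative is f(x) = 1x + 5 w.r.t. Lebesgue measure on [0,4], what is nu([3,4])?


nu(A) = integral_A (dnu/dmu) dmu = integral_3^4 (1x + 5) dx
Step 1: Antiderivative F(x) = (1/2)x^2 + 5x
Step 2: F(4) = (1/2)*4^2 + 5*4 = 8 + 20 = 28
Step 3: F(3) = (1/2)*3^2 + 5*3 = 4.5 + 15 = 19.5
Step 4: nu([3,4]) = F(4) - F(3) = 28 - 19.5 = 8.5


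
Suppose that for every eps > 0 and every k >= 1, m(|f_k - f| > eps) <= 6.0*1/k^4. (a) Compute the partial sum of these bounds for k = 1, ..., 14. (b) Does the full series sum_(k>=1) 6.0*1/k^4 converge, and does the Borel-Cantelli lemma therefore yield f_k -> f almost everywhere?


Step 1: List the terms 6.0*1/k^4 for k = 1 to 14:
  k=1: 6
  k=2: 0.375
  k=3: 0.074074
  k=4: 0.023438
  k=5: 0.0096
  k=6: 0.00463
  k=7: 0.002499
  k=8: 0.001465
  k=9: 9.144947e-04
  k=10: 6.000000e-04
  k=11: 4.098081e-04
  k=12: 2.893519e-04
  k=13: 2.100767e-04
  k=14: 1.561849e-04
Step 2: Partial sum = 6 + 0.375 + 0.074074 + 0.023438 + 0.0096 + 0.00463 + 0.002499 + 0.001465 + 9.144947e-04 + 6.000000e-04 + 4.098081e-04 + 2.893519e-04 + 2.100767e-04 + 1.561849e-04
     = 6.493285
Step 3: The full series sum_(k>=1) 6.0*1/k^4 converges (p-series with p = 4 > 1; a constant multiple of a convergent series converges).
Step 4: Fix eps > 0. Since sum_k m(|f_k - f| > eps) < infinity, the Borel-Cantelli lemma gives
        m(limsup_k {|f_k - f| > eps}) = 0, i.e. for a.e. x, |f_k(x) - f(x)| <= eps for all large k.
        Applying this with eps = 1/j for j = 1, 2, ... and intersecting the countably many full-measure sets,
        for a.e. x we get limsup_k |f_k(x) - f(x)| <= 1/j for every j, hence f_k -> f almost everywhere.
Conclusion: series converges; Borel-Cantelli yields f_k -> f a.e.


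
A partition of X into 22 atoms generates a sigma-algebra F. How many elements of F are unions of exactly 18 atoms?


Each element of F is a union of some subset of the 22 atoms.
Elements that are unions of exactly 18 atoms correspond to 18-element subsets of the 22 atoms.
Count = C(22, 18) = 22! / (18! * 4!) = 7315.


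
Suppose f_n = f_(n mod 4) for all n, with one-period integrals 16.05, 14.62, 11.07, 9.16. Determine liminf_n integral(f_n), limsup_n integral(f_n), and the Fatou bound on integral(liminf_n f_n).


The sequence (integral(f_n)) is periodic with period 4, repeating the values 16.05, 14.62, 11.07, 9.16 indefinitely.
Step 1: For a periodic sequence, every tail (a_m, a_(m+1), ...) contains all 4 period values infinitely often.
Step 2: Hence inf of every tail = min of the period values = min(16.05, 14.62, 11.07, 9.16) = 9.16.
        liminf_n integral(f_n) = sup over m of (inf of tail from m) = 9.16.
Step 3: Similarly sup of every tail = max of the period values = 16.05.
        limsup_n integral(f_n) = 16.05.
Step 4: Fatou's lemma: integral(liminf_n f_n) <= liminf_n integral(f_n) = 9.16.
        So the integral of the pointwise liminf is at most 9.16.


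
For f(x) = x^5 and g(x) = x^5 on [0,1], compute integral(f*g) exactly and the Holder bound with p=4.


Step 1: Exact integral of f*g = integral(x^10, 0, 1) = 1/11
     = 0.090909
Step 2: Holder bound with p=4, q=1.333333:
  ||f||_p = (integral x^20 dx)^(1/4) = (1/21)^(1/4) = 0.467138
  ||g||_q = (integral x^6.666667 dx)^(1/1.333333) = (1/7.666667)^(1/1.333333) = 0.217043
Step 3: Holder bound = ||f||_p * ||g||_q = 0.467138 * 0.217043 = 0.101389
Verification: 0.090909 <= 0.101389 (Holder holds)


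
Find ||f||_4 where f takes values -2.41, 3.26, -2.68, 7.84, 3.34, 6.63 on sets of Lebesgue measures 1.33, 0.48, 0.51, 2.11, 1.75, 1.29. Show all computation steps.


Step 1: Compute |f_i|^4 for each value:
  |-2.41|^4 = 33.734026
  |3.26|^4 = 112.945882
  |-2.68|^4 = 51.58687
  |7.84|^4 = 3778.019983
  |3.34|^4 = 124.447411
  |6.63|^4 = 1932.209058
Step 2: Multiply by measures and sum:
  33.734026 * 1.33 = 44.866254
  112.945882 * 0.48 = 54.214023
  51.58687 * 0.51 = 26.309304
  3778.019983 * 2.11 = 7971.622165
  124.447411 * 1.75 = 217.78297
  1932.209058 * 1.29 = 2492.549684
Sum = 44.866254 + 54.214023 + 26.309304 + 7971.622165 + 217.78297 + 2492.549684 = 10807.3444
Step 3: Take the p-th root:
||f||_4 = (10807.3444)^(1/4) = 10.195998


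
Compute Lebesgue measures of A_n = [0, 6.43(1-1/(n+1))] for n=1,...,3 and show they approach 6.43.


By continuity of measure from below: if A_n increases to A, then m(A_n) -> m(A).
Here A = [0, 6.43], so m(A) = 6.43
Step 1: a_1 = 6.43*(1 - 1/2) = 3.215, m(A_1) = 3.215
Step 2: a_2 = 6.43*(1 - 1/3) = 4.2867, m(A_2) = 4.2867
Step 3: a_3 = 6.43*(1 - 1/4) = 4.8225, m(A_3) = 4.8225
Limit: m(A_n) -> m([0,6.43]) = 6.43


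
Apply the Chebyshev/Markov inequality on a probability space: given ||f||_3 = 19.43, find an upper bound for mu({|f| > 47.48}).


Chebyshev/Markov inequality: mu(|f| > eps) <= (||f||_p / eps)^p
Step 1: ||f||_3 / eps = 19.43 / 47.48 = 0.409225
Step 2: Raise to power p = 3:
  (0.409225)^3 = 0.068531
Step 3: Therefore mu(|f| > 47.48) <= 0.068531


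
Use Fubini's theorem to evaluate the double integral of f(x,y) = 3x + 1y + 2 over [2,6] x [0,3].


By Fubini, integrate in x first, then y.
Step 1: Fix y, integrate over x in [2,6]:
  integral(3x + 1y + 2, x=2..6)
  = 3*(6^2 - 2^2)/2 + (1y + 2)*(6 - 2)
  = 48 + (1y + 2)*4
  = 48 + 4y + 8
  = 56 + 4y
Step 2: Integrate over y in [0,3]:
  integral(56 + 4y, y=0..3)
  = 56*3 + 4*(3^2 - 0^2)/2
  = 168 + 18
  = 186


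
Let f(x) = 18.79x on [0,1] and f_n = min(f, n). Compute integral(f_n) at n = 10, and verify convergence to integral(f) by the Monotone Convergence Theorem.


f(x) = 18.79x on [0,1]; f_n(x) = min(18.79x, n). At n = 10:
Step 1: f(x) reaches 10 at x = 10/18.79 = 0.532198
Step 2: integral(f_10) = integral(18.79x, 0, 0.532198) + integral(10, 0.532198, 1)
       = 18.79*0.532198^2/2 + 10*(1 - 0.532198)
       = 2.66099 + 4.67802
       = 7.33901
Step 3: As n -> infinity, f_n increases to f, so by MCT integral(f_n) -> integral(f) = 18.79/2 = 9.395.
Convergence: integral(f_10) = 7.33901 -> 9.395 as n -> infinity


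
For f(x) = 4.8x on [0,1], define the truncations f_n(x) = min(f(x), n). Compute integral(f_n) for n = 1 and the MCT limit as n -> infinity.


f(x) = 4.8x on [0,1]; f_n(x) = min(4.8x, n). At n = 1:
Step 1: f(x) reaches 1 at x = 1/4.8 = 0.208333
Step 2: integral(f_1) = integral(4.8x, 0, 0.208333) + integral(1, 0.208333, 1)
       = 4.8*0.208333^2/2 + 1*(1 - 0.208333)
       = 0.104167 + 0.791667
       = 0.895833
Step 3: As n -> infinity, f_n increases to f, so by MCT integral(f_n) -> integral(f) = 4.8/2 = 2.4.
Convergence: integral(f_1) = 0.895833 -> 2.4 as n -> infinity


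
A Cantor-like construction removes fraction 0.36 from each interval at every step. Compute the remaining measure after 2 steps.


Step 1: At each step, fraction remaining = 1 - 0.36 = 0.64
Step 2: After 2 steps, measure = (0.64)^2
Step 3: Computing the power step by step:
  After step 1: 0.64
  After step 2: 0.4096
Result = 0.4096


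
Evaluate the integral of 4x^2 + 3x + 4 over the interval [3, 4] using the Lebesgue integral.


The Lebesgue integral of a Riemann-integrable function agrees with the Riemann integral.
Antiderivative F(x) = (4/3)x^3 + (3/2)x^2 + 4x
F(4) = (4/3)*4^3 + (3/2)*4^2 + 4*4
     = (4/3)*64 + (3/2)*16 + 4*4
     = 85.333333 + 24 + 16
     = 125.333333
F(3) = 61.5
Integral = F(4) - F(3) = 125.333333 - 61.5 = 63.833333


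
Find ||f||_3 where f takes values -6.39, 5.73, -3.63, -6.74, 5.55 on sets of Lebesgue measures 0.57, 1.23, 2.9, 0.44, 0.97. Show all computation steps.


Step 1: Compute |f_i|^3 for each value:
  |-6.39|^3 = 260.917119
  |5.73|^3 = 188.132517
  |-3.63|^3 = 47.832147
  |-6.74|^3 = 306.182024
  |5.55|^3 = 170.953875
Step 2: Multiply by measures and sum:
  260.917119 * 0.57 = 148.722758
  188.132517 * 1.23 = 231.402996
  47.832147 * 2.9 = 138.713226
  306.182024 * 0.44 = 134.720091
  170.953875 * 0.97 = 165.825259
Sum = 148.722758 + 231.402996 + 138.713226 + 134.720091 + 165.825259 = 819.384329
Step 3: Take the p-th root:
||f||_3 = (819.384329)^(1/3) = 9.357559


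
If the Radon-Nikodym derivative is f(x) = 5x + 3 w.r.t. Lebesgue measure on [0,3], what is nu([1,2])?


nu(A) = integral_A (dnu/dmu) dmu = integral_1^2 (5x + 3) dx
Step 1: Antiderivative F(x) = (5/2)x^2 + 3x
Step 2: F(2) = (5/2)*2^2 + 3*2 = 10 + 6 = 16
Step 3: F(1) = (5/2)*1^2 + 3*1 = 2.5 + 3 = 5.5
Step 4: nu([1,2]) = F(2) - F(1) = 16 - 5.5 = 10.5


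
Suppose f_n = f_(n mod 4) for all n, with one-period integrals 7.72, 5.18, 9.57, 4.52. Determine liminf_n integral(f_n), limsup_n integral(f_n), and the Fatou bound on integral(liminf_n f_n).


The sequence (integral(f_n)) is periodic with period 4, repeating the values 7.72, 5.18, 9.57, 4.52 indefinitely.
Step 1: For a periodic sequence, every tail (a_m, a_(m+1), ...) contains all 4 period values infinitely often.
Step 2: Hence inf of every tail = min of the period values = min(7.72, 5.18, 9.57, 4.52) = 4.52.
        liminf_n integral(f_n) = sup over m of (inf of tail from m) = 4.52.
Step 3: Similarly sup of every tail = max of the period values = 9.57.
        limsup_n integral(f_n) = 9.57.
Step 4: Fatou's lemma: integral(liminf_n f_n) <= liminf_n integral(f_n) = 4.52.
        So the integral of the pointwise liminf is at most 4.52.


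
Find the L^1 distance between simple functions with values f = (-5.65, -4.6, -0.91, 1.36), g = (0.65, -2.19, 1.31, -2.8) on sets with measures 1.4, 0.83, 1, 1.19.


Step 1: Compute differences f_i - g_i:
  -5.65 - 0.65 = -6.3
  -4.6 - -2.19 = -2.41
  -0.91 - 1.31 = -2.22
  1.36 - -2.8 = 4.16
Step 2: Compute |diff|^1 * measure for each set:
  |-6.3|^1 * 1.4 = 6.3 * 1.4 = 8.82
  |-2.41|^1 * 0.83 = 2.41 * 0.83 = 2.0003
  |-2.22|^1 * 1 = 2.22 * 1 = 2.22
  |4.16|^1 * 1.19 = 4.16 * 1.19 = 4.9504
Step 3: Sum = 17.9907
Step 4: ||f-g||_1 = (17.9907)^(1/1) = 17.9907


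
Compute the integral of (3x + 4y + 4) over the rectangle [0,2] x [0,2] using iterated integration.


By Fubini, integrate in x first, then y.
Step 1: Fix y, integrate over x in [0,2]:
  integral(3x + 4y + 4, x=0..2)
  = 3*(2^2 - 0^2)/2 + (4y + 4)*(2 - 0)
  = 6 + (4y + 4)*2
  = 6 + 8y + 8
  = 14 + 8y
Step 2: Integrate over y in [0,2]:
  integral(14 + 8y, y=0..2)
  = 14*2 + 8*(2^2 - 0^2)/2
  = 28 + 16
  = 44


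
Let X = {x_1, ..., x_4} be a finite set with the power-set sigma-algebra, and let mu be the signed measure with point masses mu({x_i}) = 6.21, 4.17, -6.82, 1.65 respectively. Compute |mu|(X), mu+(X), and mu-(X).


Step 1: Every measurable set is a union of atoms (the cells / points), so a Hahn decomposition is
  obtained by grouping atoms by sign: P = union of atoms with mu > 0, N = union of the remaining atoms.
  Atoms in P (indices): 1, 2, 4;  atoms in N (indices): 3
  Positive values: 6.21, 4.17, 1.65
  Negative values: -6.82
Step 2: mu+(X) = mu(P) = sum of positive atom values = 12.03
Step 3: mu-(X) = -mu(N) = sum of |negative atom values| = 6.82
Step 4: |mu|(X) = mu+(X) + mu-(X) = 12.03 + 6.82 = 18.85


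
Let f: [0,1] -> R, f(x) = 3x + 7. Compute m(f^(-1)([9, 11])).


f^(-1)([9, 11]) = {x : 9 <= 3x + 7 <= 11}
Solving: (9 - 7)/3 <= x <= (11 - 7)/3
= [0.666667, 1.333333]
Intersecting with [0,1]: [0.666667, 1]
Measure = 1 - 0.666667 = 0.333333


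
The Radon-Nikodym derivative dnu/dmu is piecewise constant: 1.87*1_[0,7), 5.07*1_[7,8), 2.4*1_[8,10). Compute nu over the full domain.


Integrate each piece of the Radon-Nikodym derivative:
Step 1: integral_0^7 1.87 dx = 1.87*(7-0) = 1.87*7 = 13.09
Step 2: integral_7^8 5.07 dx = 5.07*(8-7) = 5.07*1 = 5.07
Step 3: integral_8^10 2.4 dx = 2.4*(10-8) = 2.4*2 = 4.8
Total: 13.09 + 5.07 + 4.8 = 22.96


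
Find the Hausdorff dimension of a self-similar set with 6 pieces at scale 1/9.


For a self-similar set with N copies scaled by 1/r:
dim_H = log(N)/log(r) = log(6)/log(9)
= 1.791759/2.197225
= 0.815465


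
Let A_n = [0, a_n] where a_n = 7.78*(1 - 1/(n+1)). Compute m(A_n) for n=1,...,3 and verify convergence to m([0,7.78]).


By continuity of measure from below: if A_n increases to A, then m(A_n) -> m(A).
Here A = [0, 7.78], so m(A) = 7.78
Step 1: a_1 = 7.78*(1 - 1/2) = 3.89, m(A_1) = 3.89
Step 2: a_2 = 7.78*(1 - 1/3) = 5.1867, m(A_2) = 5.1867
Step 3: a_3 = 7.78*(1 - 1/4) = 5.835, m(A_3) = 5.835
Limit: m(A_n) -> m([0,7.78]) = 7.78


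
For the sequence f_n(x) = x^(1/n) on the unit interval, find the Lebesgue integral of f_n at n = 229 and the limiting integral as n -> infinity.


At n = 229: f_229(x) = x^(1/229).
Step 1: integral(x^(1/229), 0, 1) = [x^(1/229+1) / (1/229+1)] from 0 to 1
     = 1 / (1/229 + 1) = 1 / ((229+1)/229) = 229/(229+1)
     = 229/230 = 0.995652
Step 2: As n -> infinity, f_n(x) = x^(1/n) -> 1 for x in (0,1], and f_n is increasing in n.
By MCT, lim_n integral(f_n) = integral(lim_n f_n) = integral(1, 0, 1) = 1.
Step 3: Verify convergence: 229/230 = 0.995652 -> 1


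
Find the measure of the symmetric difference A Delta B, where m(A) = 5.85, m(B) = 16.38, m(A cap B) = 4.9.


m(A Delta B) = m(A) + m(B) - 2*m(A n B)
= 5.85 + 16.38 - 2*4.9
= 5.85 + 16.38 - 9.8
= 12.43


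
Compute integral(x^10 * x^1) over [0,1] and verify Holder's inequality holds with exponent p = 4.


Step 1: Exact integral of f*g = integral(x^11, 0, 1) = 1/12
     = 0.083333
Step 2: Holder bound with p=4, q=1.333333:
  ||f||_p = (integral x^40 dx)^(1/4) = (1/41)^(1/4) = 0.395188
  ||g||_q = (integral x^1.333333 dx)^(1/1.333333) = (1/2.333333)^(1/1.333333) = 0.529685
Step 3: Holder bound = ||f||_p * ||g||_q = 0.395188 * 0.529685 = 0.209325
Verification: 0.083333 <= 0.209325 (Holder holds)


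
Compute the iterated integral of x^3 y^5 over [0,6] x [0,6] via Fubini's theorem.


By Fubini's theorem, the double integral factors as a product of single integrals:
Step 1: integral_0^6 x^3 dx = [x^4/4] from 0 to 6
     = 6^4/4 = 324
Step 2: integral_0^6 y^5 dy = [y^6/6] from 0 to 6
     = 6^6/6 = 7776
Step 3: Double integral = 324 * 7776 = 2.519424e+06


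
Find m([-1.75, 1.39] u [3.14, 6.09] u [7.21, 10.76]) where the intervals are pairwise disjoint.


For pairwise disjoint intervals, m(union) = sum of lengths.
= (1.39 - -1.75) + (6.09 - 3.14) + (10.76 - 7.21)
= 3.14 + 2.95 + 3.55
= 9.64


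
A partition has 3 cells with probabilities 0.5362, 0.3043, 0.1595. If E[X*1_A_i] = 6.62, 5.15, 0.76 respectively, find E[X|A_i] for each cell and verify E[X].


For each cell A_i: E[X|A_i] = E[X*1_A_i] / P(A_i)
Step 1: E[X|A_1] = 6.62 / 0.5362 = 12.34614
Step 2: E[X|A_2] = 5.15 / 0.3043 = 16.924088
Step 3: E[X|A_3] = 0.76 / 0.1595 = 4.76489
Verification: E[X] = sum E[X*1_A_i] = 6.62 + 5.15 + 0.76 = 12.53


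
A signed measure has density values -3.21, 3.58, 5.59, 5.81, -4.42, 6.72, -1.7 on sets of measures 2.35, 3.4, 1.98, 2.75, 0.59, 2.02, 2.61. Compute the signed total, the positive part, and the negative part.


Step 1: Compute signed measure on each set:
  Set 1: -3.21 * 2.35 = -7.5435
  Set 2: 3.58 * 3.4 = 12.172
  Set 3: 5.59 * 1.98 = 11.0682
  Set 4: 5.81 * 2.75 = 15.9775
  Set 5: -4.42 * 0.59 = -2.6078
  Set 6: 6.72 * 2.02 = 13.5744
  Set 7: -1.7 * 2.61 = -4.437
Step 2: Total signed measure = (-7.5435) + (12.172) + (11.0682) + (15.9775) + (-2.6078) + (13.5744) + (-4.437)
     = 38.2038
Step 3: Positive part mu+(X) = sum of positive contributions = 52.7921
Step 4: Negative part mu-(X) = |sum of negative contributions| = 14.5883


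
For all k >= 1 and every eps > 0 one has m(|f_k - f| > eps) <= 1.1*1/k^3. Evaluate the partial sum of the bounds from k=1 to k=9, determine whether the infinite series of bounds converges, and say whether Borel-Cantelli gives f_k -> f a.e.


Step 1: List the terms 1.1*1/k^3 for k = 1 to 9:
  k=1: 1.1
  k=2: 0.1375
  k=3: 0.040741
  k=4: 0.017188
  k=5: 0.0088
  k=6: 0.005093
  k=7: 0.003207
  k=8: 0.002148
  k=9: 0.001509
Step 2: Partial sum = 1.1 + 0.1375 + 0.040741 + 0.017188 + 0.0088 + 0.005093 + 0.003207 + 0.002148 + 0.001509
     = 1.316185
Step 3: The full series sum_(k>=1) 1.1*1/k^3 converges (p-series with p = 3 > 1; a constant multiple of a convergent series converges).
Step 4: Fix eps > 0. Since sum_k m(|f_k - f| > eps) < infinity, the Borel-Cantelli lemma gives
        m(limsup_k {|f_k - f| > eps}) = 0, i.e. for a.e. x, |f_k(x) - f(x)| <= eps for all large k.
        Applying this with eps = 1/j for j = 1, 2, ... and intersecting the countably many full-measure sets,
        for a.e. x we get limsup_k |f_k(x) - f(x)| <= 1/j for every j, hence f_k -> f almost everywhere.
Conclusion: series converges; Borel-Cantelli yields f_k -> f a.e.


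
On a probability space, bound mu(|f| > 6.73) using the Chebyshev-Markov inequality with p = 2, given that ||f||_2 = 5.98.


Chebyshev/Markov inequality: mu(|f| > eps) <= (||f||_p / eps)^p
Step 1: ||f||_2 / eps = 5.98 / 6.73 = 0.888559
Step 2: Raise to power p = 2:
  (0.888559)^2 = 0.789537
Step 3: Therefore mu(|f| > 6.73) <= 0.789537


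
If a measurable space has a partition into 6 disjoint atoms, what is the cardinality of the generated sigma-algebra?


Each element of the sigma-algebra is a union of some subset of the 6 atoms.
The number of such subsets is 2^6 = 64.


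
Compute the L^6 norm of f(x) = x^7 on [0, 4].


Step 1: ||f||_6 = (integral_0^4 |x^7|^6 dx)^(1/6)
     = (integral_0^4 x^42 dx)^(1/6)
Step 2: integral_0^4 x^42 dx = [x^43/(43)] from 0 to 4 = 4^43/43
     = 77371252455336267181195264/43 = 1.799331e+24
Step 3: ||f||_6 = (1.799331e+24)^(1/6) = 11028.552847


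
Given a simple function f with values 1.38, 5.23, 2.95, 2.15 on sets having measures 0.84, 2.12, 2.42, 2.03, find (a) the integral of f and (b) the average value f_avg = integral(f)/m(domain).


Step 1: Integral = sum(value_i * measure_i)
= 1.38*0.84 + 5.23*2.12 + 2.95*2.42 + 2.15*2.03
= 1.1592 + 11.0876 + 7.139 + 4.3645
= 23.7503
Step 2: Total measure of domain = 0.84 + 2.12 + 2.42 + 2.03 = 7.41
Step 3: Average value = 23.7503 / 7.41 = 3.205169


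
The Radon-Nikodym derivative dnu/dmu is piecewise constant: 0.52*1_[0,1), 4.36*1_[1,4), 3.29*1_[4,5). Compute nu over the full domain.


Integrate each piece of the Radon-Nikodym derivative:
Step 1: integral_0^1 0.52 dx = 0.52*(1-0) = 0.52*1 = 0.52
Step 2: integral_1^4 4.36 dx = 4.36*(4-1) = 4.36*3 = 13.08
Step 3: integral_4^5 3.29 dx = 3.29*(5-4) = 3.29*1 = 3.29
Total: 0.52 + 13.08 + 3.29 = 16.89


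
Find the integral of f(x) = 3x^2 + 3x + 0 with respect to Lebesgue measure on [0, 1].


The Lebesgue integral of a Riemann-integrable function agrees with the Riemann integral.
Antiderivative F(x) = (3/3)x^3 + (3/2)x^2 + 0x
F(1) = (3/3)*1^3 + (3/2)*1^2 + 0*1
     = (3/3)*1 + (3/2)*1 + 0*1
     = 1 + 1.5 + 0
     = 2.5
F(0) = 0.0
Integral = F(1) - F(0) = 2.5 - 0.0 = 2.5


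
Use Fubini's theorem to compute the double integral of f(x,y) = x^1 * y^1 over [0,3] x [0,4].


By Fubini's theorem, the double integral factors as a product of single integrals:
Step 1: integral_0^3 x^1 dx = [x^2/2] from 0 to 3
     = 3^2/2 = 4.5
Step 2: integral_0^4 y^1 dy = [y^2/2] from 0 to 4
     = 4^2/2 = 8
Step 3: Double integral = 4.5 * 8 = 36


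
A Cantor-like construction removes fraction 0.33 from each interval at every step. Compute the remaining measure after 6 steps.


Step 1: At each step, fraction remaining = 1 - 0.33 = 0.67
Step 2: After 6 steps, measure = (0.67)^6
Step 3: Computing the power step by step:
  After step 1: 0.67
  After step 2: 0.4489
  After step 3: 0.300763
  After step 4: 0.201511
  After step 5: 0.135013
  ...
Result = 0.090458


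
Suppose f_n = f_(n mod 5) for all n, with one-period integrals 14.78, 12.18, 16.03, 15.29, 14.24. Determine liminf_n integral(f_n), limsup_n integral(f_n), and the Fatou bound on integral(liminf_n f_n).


The sequence (integral(f_n)) is periodic with period 5, repeating the values 14.78, 12.18, 16.03, 15.29, 14.24 indefinitely.
Step 1: For a periodic sequence, every tail (a_m, a_(m+1), ...) contains all 5 period values infinitely often.
Step 2: Hence inf of every tail = min of the period values = min(14.78, 12.18, 16.03, 15.29, 14.24) = 12.18.
        liminf_n integral(f_n) = sup over m of (inf of tail from m) = 12.18.
Step 3: Similarly sup of every tail = max of the period values = 16.03.
        limsup_n integral(f_n) = 16.03.
Step 4: Fatou's lemma: integral(liminf_n f_n) <= liminf_n integral(f_n) = 12.18.
        So the integral of the pointwise liminf is at most 12.18.


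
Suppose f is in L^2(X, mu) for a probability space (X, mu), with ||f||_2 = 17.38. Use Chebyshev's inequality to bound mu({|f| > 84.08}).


Chebyshev/Markov inequality: mu(|f| > eps) <= (||f||_p / eps)^p
Step 1: ||f||_2 / eps = 17.38 / 84.08 = 0.206708
Step 2: Raise to power p = 2:
  (0.206708)^2 = 0.042728
Step 3: Therefore mu(|f| > 84.08) <= 0.042728


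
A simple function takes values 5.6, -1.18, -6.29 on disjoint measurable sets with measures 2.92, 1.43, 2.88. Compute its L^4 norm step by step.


Step 1: Compute |f_i|^4 for each value:
  |5.6|^4 = 983.4496
  |-1.18|^4 = 1.938778
  |-6.29|^4 = 1565.318009
Step 2: Multiply by measures and sum:
  983.4496 * 2.92 = 2871.672832
  1.938778 * 1.43 = 2.772452
  1565.318009 * 2.88 = 4508.115865
Sum = 2871.672832 + 2.772452 + 4508.115865 = 7382.56115
Step 3: Take the p-th root:
||f||_4 = (7382.56115)^(1/4) = 9.269403


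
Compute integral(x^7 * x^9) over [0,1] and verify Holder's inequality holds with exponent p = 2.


Step 1: Exact integral of f*g = integral(x^16, 0, 1) = 1/17
     = 0.058824
Step 2: Holder bound with p=2, q=2:
  ||f||_p = (integral x^14 dx)^(1/2) = (1/15)^(1/2) = 0.258199
  ||g||_q = (integral x^18 dx)^(1/2) = (1/19)^(1/2) = 0.229416
Step 3: Holder bound = ||f||_p * ||g||_q = 0.258199 * 0.229416 = 0.059235
Verification: 0.058824 <= 0.059235 (Holder holds)


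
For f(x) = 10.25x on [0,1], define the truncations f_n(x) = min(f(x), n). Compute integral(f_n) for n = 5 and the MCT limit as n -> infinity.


f(x) = 10.25x on [0,1]; f_n(x) = min(10.25x, n). At n = 5:
Step 1: f(x) reaches 5 at x = 5/10.25 = 0.487805
Step 2: integral(f_5) = integral(10.25x, 0, 0.487805) + integral(5, 0.487805, 1)
       = 10.25*0.487805^2/2 + 5*(1 - 0.487805)
       = 1.219512 + 2.560976
       = 3.780488
Step 3: As n -> infinity, f_n increases to f, so by MCT integral(f_n) -> integral(f) = 10.25/2 = 5.125.
Convergence: integral(f_5) = 3.780488 -> 5.125 as n -> infinity


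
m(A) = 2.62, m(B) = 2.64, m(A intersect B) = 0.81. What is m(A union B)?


By inclusion-exclusion: m(A u B) = m(A) + m(B) - m(A n B)
= 2.62 + 2.64 - 0.81
= 4.45


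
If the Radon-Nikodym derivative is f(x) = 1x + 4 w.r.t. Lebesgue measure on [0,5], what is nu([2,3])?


nu(A) = integral_A (dnu/dmu) dmu = integral_2^3 (1x + 4) dx
Step 1: Antiderivative F(x) = (1/2)x^2 + 4x
Step 2: F(3) = (1/2)*3^2 + 4*3 = 4.5 + 12 = 16.5
Step 3: F(2) = (1/2)*2^2 + 4*2 = 2 + 8 = 10
Step 4: nu([2,3]) = F(3) - F(2) = 16.5 - 10 = 6.5


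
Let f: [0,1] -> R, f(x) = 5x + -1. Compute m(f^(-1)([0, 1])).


f^(-1)([0, 1]) = {x : 0 <= 5x + -1 <= 1}
Solving: (0 - -1)/5 <= x <= (1 - -1)/5
= [0.2, 0.4]
Intersecting with [0,1]: [0.2, 0.4]
Measure = 0.4 - 0.2 = 0.2


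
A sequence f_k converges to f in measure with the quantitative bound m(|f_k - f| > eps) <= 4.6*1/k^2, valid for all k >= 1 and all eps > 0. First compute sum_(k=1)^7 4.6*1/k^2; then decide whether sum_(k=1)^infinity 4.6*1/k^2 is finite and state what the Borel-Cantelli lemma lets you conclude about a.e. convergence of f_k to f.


Step 1: List the terms 4.6*1/k^2 for k = 1 to 7:
  k=1: 4.6
  k=2: 1.15
  k=3: 0.511111
  k=4: 0.2875
  k=5: 0.184
  k=6: 0.127778
  k=7: 0.093878
Step 2: Partial sum = 4.6 + 1.15 + 0.511111 + 0.2875 + 0.184 + 0.127778 + 0.093878
     = 6.954266
Step 3: The full series sum_(k>=1) 4.6*1/k^2 converges (p-series with p = 2 > 1; a constant multiple of a convergent series converges).
Step 4: Fix eps > 0. Since sum_k m(|f_k - f| > eps) < infinity, the Borel-Cantelli lemma gives
        m(limsup_k {|f_k - f| > eps}) = 0, i.e. for a.e. x, |f_k(x) - f(x)| <= eps for all large k.
        Applying this with eps = 1/j for j = 1, 2, ... and intersecting the countably many full-measure sets,
        for a.e. x we get limsup_k |f_k(x) - f(x)| <= 1/j for every j, hence f_k -> f almost everywhere.
Conclusion: series converges; Borel-Cantelli yields f_k -> f a.e.
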